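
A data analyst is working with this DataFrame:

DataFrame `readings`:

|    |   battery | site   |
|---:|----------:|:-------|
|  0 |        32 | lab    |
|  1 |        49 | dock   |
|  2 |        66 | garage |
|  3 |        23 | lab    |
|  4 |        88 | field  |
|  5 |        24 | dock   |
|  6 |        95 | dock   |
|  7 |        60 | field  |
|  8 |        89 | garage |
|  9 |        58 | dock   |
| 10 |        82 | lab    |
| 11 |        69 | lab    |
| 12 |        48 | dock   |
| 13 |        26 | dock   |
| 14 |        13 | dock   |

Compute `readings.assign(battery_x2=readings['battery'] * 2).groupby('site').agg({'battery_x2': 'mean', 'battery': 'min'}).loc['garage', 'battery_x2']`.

155.0

add column battery_x2 = readings['battery'] * 2:
    battery    site  battery_x2
0        32     lab          64
1        49    dock          98
2        66  garage         132
3        23     lab          46
4        88   field         176
5        24    dock          48
6        95    dock         190
7        60   field         120
8        89  garage         178
9        58    dock         116
10       82     lab         164
11       69     lab         138
12       48    dock          96
13       26    dock          52
14       13    dock          26
group by site: mean(battery_x2), min(battery):
        battery_x2  battery
site                       
dock     89.428571       13
field   148.000000       60
garage  155.000000       66
lab     103.000000       23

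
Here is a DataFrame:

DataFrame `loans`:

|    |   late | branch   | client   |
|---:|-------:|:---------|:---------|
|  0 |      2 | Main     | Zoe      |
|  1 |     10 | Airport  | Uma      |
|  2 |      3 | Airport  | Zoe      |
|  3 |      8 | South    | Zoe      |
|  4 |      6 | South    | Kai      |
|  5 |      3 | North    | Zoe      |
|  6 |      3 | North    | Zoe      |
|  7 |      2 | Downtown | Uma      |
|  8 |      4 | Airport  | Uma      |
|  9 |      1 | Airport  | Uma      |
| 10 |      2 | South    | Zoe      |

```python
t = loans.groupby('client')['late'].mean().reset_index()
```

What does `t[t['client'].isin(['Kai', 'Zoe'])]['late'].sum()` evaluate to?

group by client, mean of late:
client
Kai    6.00
Uma    4.25
Zoe    3.50
Name: late, dtype: float64
reset_index():
  client  late
0    Kai  6.00
1    Uma  4.25
2    Zoe  3.50
filter rows where client in ['Kai', 'Zoe']:
  client  late
0    Kai   6.0
2    Zoe   3.5
Finally, sum of column 'late' = 9.5.

9.5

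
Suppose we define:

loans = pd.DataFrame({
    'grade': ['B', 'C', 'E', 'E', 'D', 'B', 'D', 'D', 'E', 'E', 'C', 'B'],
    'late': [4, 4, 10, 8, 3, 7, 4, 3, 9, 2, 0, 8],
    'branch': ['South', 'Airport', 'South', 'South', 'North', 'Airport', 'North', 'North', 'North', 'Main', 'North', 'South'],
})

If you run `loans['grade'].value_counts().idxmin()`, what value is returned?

C

value_counts of grade:
grade
E    4
B    3
D    3
C    2
Name: count, dtype: int64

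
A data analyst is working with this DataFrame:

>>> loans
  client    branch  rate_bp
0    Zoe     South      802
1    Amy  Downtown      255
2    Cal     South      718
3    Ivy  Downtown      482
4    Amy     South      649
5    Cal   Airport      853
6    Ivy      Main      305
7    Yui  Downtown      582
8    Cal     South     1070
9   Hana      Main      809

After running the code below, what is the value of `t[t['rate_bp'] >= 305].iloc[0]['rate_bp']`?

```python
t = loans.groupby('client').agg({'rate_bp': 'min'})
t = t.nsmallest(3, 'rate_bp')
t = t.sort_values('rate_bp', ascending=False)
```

582

group by client, min of rate_bp:
        rate_bp
client         
Amy         255
Cal         718
Hana        809
Ivy         305
Yui         582
Zoe         802
take 3 rows with smallest rate_bp:
        rate_bp
client         
Amy         255
Ivy         305
Yui         582
sort by rate_bp descending:
        rate_bp
client         
Yui         582
Ivy         305
Amy         255
filter rows where rate_bp >= 305:
        rate_bp
client         
Yui         582
Ivy         305
So iloc[0]['rate_bp'] = 582.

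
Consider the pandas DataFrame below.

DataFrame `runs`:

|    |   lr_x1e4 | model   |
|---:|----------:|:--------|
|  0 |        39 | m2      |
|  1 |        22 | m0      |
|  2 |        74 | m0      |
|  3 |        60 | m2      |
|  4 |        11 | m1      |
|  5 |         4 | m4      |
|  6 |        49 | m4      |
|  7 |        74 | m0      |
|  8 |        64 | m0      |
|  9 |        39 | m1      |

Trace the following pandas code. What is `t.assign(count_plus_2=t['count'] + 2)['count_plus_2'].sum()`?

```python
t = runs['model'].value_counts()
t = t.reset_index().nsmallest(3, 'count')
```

12

value_counts of model:
model
m0    4
m2    2
m1    2
m4    2
Name: count, dtype: int64
reset_index():
  model  count
0    m0      4
1    m2      2
2    m1      2
3    m4      2
take 3 rows with smallest count:
  model  count
1    m2      2
2    m1      2
3    m4      2
add column count_plus_2 = t['count'] + 2:
  model  count  count_plus_2
1    m2      2             4
2    m1      2             4
3    m4      2             4
Reading off the sum of column 'count_plus_2', we get 12.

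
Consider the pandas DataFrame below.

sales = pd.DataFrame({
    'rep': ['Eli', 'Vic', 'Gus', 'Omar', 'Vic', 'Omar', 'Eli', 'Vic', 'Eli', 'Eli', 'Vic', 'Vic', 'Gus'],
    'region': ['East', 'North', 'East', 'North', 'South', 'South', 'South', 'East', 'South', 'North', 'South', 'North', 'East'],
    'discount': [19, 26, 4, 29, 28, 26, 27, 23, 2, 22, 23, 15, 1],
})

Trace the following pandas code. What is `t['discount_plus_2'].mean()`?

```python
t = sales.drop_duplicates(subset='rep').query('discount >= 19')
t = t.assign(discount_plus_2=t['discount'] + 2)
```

26.6666666667

drop duplicate rep (keep=first):
    rep region  discount
0   Eli   East        19
1   Vic  North        26
2   Gus   East         4
3  Omar  North        29
filter rows where discount >= 19:
    rep region  discount
0   Eli   East        19
1   Vic  North        26
3  Omar  North        29
add column discount_plus_2 = t['discount'] + 2:
    rep region  discount  discount_plus_2
0   Eli   East        19               21
1   Vic  North        26               28
3  Omar  North        29               31
So mean() = 26.6666666667.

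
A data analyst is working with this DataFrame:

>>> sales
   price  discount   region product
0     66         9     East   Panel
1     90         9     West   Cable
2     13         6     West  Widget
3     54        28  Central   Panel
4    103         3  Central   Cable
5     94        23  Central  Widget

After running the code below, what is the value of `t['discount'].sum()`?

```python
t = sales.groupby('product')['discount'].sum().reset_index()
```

78

group by product, sum of discount:
product
Cable     12
Panel     37
Widget    29
Name: discount, dtype: int64
reset_index():
  product  discount
0   Cable        12
1   Panel        37
2  Widget        29
The sum of column 'discount' is 78.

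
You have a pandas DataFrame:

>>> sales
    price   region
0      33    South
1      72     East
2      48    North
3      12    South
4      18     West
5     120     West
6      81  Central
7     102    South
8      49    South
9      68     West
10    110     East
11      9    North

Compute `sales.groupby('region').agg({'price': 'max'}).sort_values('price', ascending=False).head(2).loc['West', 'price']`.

group by region, max of price:
         price
region        
Central     81
East       110
North       48
South      102
West       120
sort by price descending:
         price
region        
West       120
East       110
South      102
Central     81
North       48
take first 2 rows:
        price
region       
West      120
East      110

120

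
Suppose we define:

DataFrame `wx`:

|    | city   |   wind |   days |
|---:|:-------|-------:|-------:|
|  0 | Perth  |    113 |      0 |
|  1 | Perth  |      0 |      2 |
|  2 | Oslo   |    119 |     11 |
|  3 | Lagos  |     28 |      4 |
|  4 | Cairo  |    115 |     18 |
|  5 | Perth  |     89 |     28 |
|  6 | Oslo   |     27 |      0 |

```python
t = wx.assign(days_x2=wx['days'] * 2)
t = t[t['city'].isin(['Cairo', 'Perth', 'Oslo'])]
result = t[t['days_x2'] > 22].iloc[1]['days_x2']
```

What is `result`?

add column days_x2 = wx['days'] * 2:
    city  wind  days  days_x2
0  Perth   113     0        0
1  Perth     0     2        4
2   Oslo   119    11       22
3  Lagos    28     4        8
4  Cairo   115    18       36
5  Perth    89    28       56
6   Oslo    27     0        0
filter rows where city in ['Cairo', 'Perth', 'Oslo']:
    city  wind  days  days_x2
0  Perth   113     0        0
1  Perth     0     2        4
2   Oslo   119    11       22
4  Cairo   115    18       36
5  Perth    89    28       56
6   Oslo    27     0        0
filter rows where days_x2 > 22:
    city  wind  days  days_x2
4  Cairo   115    18       36
5  Perth    89    28       56
Finally, value at position 1, column 'days_x2' = 56.

56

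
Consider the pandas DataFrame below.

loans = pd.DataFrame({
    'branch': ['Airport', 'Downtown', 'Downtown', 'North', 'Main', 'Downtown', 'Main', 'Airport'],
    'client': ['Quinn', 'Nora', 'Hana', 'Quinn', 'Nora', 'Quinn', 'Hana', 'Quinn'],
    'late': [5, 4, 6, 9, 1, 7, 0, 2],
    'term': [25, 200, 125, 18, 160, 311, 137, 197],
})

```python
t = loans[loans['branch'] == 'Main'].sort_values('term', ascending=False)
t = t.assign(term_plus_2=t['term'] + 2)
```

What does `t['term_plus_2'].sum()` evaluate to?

filter rows where branch == 'Main':
  branch client  late  term
4   Main   Nora     1   160
6   Main   Hana     0   137
sort by term descending:
  branch client  late  term
4   Main   Nora     1   160
6   Main   Hana     0   137
add column term_plus_2 = t['term'] + 2:
  branch client  late  term  term_plus_2
4   Main   Nora     1   160          162
6   Main   Hana     0   137          139
So sum() = 301.

301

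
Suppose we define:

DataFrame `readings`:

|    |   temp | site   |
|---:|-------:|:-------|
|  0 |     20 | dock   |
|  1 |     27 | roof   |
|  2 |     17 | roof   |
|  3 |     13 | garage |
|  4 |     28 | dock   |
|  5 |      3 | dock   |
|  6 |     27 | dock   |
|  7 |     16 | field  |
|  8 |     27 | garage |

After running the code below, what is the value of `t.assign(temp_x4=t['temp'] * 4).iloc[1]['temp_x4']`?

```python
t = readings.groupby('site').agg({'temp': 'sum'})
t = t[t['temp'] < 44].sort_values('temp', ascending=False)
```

group by site, sum of temp:
        temp
site        
dock      78
field     16
garage    40
roof      44
filter rows where temp < 44:
        temp
site        
field     16
garage    40
sort by temp descending:
        temp
site        
garage    40
field     16
add column temp_x4 = t['temp'] * 4:
        temp  temp_x4
site                 
garage    40      160
field     16       64
Reading off the value at position 1, column 'temp_x4', we get 64.

64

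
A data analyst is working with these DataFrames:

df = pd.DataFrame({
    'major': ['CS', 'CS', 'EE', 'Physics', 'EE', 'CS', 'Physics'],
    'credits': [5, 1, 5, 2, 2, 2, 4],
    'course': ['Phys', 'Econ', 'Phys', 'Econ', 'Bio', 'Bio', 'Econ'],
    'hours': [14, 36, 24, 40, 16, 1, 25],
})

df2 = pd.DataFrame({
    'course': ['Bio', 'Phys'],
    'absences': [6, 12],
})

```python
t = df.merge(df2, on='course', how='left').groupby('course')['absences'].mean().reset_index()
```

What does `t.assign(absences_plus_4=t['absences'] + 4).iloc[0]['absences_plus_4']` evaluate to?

merge on 'course' (how='left') → 7 rows:
     major  credits course  hours  absences
0       CS        5   Phys     14      12.0
1       CS        1   Econ     36       NaN
2       EE        5   Phys     24      12.0
3  Physics        2   Econ     40       NaN
4       EE        2    Bio     16       6.0
5       CS        2    Bio      1       6.0
6  Physics        4   Econ     25       NaN
group by course, mean of absences:
course
Bio      6.0
Econ     NaN
Phys    12.0
Name: absences, dtype: float64
reset_index():
  course  absences
0    Bio       6.0
1   Econ       NaN
2   Phys      12.0
add column absences_plus_4 = t['absences'] + 4:
  course  absences  absences_plus_4
0    Bio       6.0             10.0
1   Econ       NaN              NaN
2   Phys      12.0             16.0

10.0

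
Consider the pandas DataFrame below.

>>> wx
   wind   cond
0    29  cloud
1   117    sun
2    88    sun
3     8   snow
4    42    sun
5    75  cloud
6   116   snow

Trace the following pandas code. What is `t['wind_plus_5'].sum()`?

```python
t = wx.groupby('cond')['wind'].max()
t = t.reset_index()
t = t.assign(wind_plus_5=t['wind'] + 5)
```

group by cond, max of wind:
cond
cloud     75
snow     116
sun      117
Name: wind, dtype: int64
reset_index():
    cond  wind
0  cloud    75
1   snow   116
2    sun   117
add column wind_plus_5 = t['wind'] + 5:
    cond  wind  wind_plus_5
0  cloud    75           80
1   snow   116          121
2    sun   117          122
The sum of column 'wind_plus_5' is 323.

323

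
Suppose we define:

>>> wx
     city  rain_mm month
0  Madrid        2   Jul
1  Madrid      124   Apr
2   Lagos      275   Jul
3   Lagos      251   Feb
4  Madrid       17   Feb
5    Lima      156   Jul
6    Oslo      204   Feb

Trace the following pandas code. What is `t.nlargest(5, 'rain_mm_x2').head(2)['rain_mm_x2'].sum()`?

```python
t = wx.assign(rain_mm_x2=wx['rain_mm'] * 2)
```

add column rain_mm_x2 = wx['rain_mm'] * 2:
     city  rain_mm month  rain_mm_x2
0  Madrid        2   Jul           4
1  Madrid      124   Apr         248
2   Lagos      275   Jul         550
3   Lagos      251   Feb         502
4  Madrid       17   Feb          34
5    Lima      156   Jul         312
6    Oslo      204   Feb         408
take 5 rows with largest rain_mm_x2:
     city  rain_mm month  rain_mm_x2
2   Lagos      275   Jul         550
3   Lagos      251   Feb         502
6    Oslo      204   Feb         408
5    Lima      156   Jul         312
1  Madrid      124   Apr         248
take first 2 rows:
    city  rain_mm month  rain_mm_x2
2  Lagos      275   Jul         550
3  Lagos      251   Feb         502
So sum() = 1052.

1052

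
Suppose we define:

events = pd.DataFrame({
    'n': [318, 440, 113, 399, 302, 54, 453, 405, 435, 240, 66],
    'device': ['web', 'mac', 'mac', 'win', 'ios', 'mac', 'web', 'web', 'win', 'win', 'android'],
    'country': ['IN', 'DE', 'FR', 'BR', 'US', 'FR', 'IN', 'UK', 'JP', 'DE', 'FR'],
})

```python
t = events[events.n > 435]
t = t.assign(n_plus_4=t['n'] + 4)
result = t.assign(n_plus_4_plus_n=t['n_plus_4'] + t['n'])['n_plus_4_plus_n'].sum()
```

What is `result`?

filter rows where n > 435:
     n device country
1  440    mac      DE
6  453    web      IN
add column n_plus_4 = t['n'] + 4:
     n device country  n_plus_4
1  440    mac      DE       444
6  453    web      IN       457
add column n_plus_4_plus_n = t['n_plus_4'] + t['n']:
     n device country  n_plus_4  n_plus_4_plus_n
1  440    mac      DE       444              884
6  453    web      IN       457              910
Finally, sum of column 'n_plus_4_plus_n' = 1794.

1794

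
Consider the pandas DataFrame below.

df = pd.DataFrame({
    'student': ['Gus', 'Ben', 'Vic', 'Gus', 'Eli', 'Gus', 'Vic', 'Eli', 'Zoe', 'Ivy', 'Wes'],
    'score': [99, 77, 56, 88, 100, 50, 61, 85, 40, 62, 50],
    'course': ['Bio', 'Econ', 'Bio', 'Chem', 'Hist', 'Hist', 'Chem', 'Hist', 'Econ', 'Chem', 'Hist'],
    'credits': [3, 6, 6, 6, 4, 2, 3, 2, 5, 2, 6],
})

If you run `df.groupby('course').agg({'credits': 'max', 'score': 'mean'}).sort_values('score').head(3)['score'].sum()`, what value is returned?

group by course: max(credits), mean(score):
        credits      score
course                    
Bio           6  77.500000
Chem          6  70.333333
Econ          6  58.500000
Hist          6  71.250000
sort by score:
        credits      score
course                    
Econ          6  58.500000
Chem          6  70.333333
Hist          6  71.250000
Bio           6  77.500000
take first 3 rows:
        credits      score
course                    
Econ          6  58.500000
Chem          6  70.333333
Hist          6  71.250000

200.083333333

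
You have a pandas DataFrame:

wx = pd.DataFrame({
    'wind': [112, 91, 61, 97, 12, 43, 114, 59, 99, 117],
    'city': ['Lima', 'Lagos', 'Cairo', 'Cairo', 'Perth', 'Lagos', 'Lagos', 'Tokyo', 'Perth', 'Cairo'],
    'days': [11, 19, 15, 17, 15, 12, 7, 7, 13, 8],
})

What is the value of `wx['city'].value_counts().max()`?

value_counts of city:
city
Lagos    3
Cairo    3
Perth    2
Lima     1
Tokyo    1
Name: count, dtype: int64

3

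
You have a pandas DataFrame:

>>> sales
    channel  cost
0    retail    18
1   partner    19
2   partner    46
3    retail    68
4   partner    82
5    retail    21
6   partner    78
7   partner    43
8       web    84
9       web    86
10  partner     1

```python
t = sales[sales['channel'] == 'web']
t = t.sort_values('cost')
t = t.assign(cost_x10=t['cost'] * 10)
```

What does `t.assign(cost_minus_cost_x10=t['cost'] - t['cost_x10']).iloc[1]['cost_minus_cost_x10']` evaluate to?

-774

filter rows where channel == 'web':
  channel  cost
8     web    84
9     web    86
sort by cost:
  channel  cost
8     web    84
9     web    86
add column cost_x10 = t['cost'] * 10:
  channel  cost  cost_x10
8     web    84       840
9     web    86       860
add column cost_minus_cost_x10 = t['cost'] - t['cost_x10']:
  channel  cost  cost_x10  cost_minus_cost_x10
8     web    84       840                 -756
9     web    86       860                 -774
Finally, value at position 1, column 'cost_minus_cost_x10' = -774.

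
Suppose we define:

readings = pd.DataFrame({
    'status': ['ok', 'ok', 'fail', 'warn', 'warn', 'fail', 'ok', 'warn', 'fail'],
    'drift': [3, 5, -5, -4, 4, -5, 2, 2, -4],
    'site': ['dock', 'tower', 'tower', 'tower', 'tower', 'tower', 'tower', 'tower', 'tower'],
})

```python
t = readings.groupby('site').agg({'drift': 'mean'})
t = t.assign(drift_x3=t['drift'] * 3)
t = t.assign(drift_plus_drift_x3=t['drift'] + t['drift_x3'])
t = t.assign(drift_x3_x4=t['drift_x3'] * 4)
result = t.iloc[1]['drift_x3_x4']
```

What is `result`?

group by site, mean of drift:
       drift
site        
dock   3.000
tower -0.625
add column drift_x3 = t['drift'] * 3:
       drift  drift_x3
site                  
dock   3.000     9.000
tower -0.625    -1.875
add column drift_plus_drift_x3 = t['drift'] + t['drift_x3']:
       drift  drift_x3  drift_plus_drift_x3
site                                       
dock   3.000     9.000                 12.0
tower -0.625    -1.875                 -2.5
add column drift_x3_x4 = t['drift_x3'] * 4:
       drift  drift_x3  drift_plus_drift_x3  drift_x3_x4
site                                                    
dock   3.000     9.000                 12.0         36.0
tower -0.625    -1.875                 -2.5         -7.5
The value at position 1, column 'drift_x3_x4' is -7.5.

-7.5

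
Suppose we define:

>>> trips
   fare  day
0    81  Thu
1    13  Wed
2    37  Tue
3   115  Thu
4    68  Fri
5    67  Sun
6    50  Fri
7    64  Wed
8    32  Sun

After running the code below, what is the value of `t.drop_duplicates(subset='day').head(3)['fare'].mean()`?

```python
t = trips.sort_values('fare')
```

sort by fare:
   fare  day
1    13  Wed
8    32  Sun
2    37  Tue
6    50  Fri
7    64  Wed
5    67  Sun
4    68  Fri
0    81  Thu
3   115  Thu
drop duplicate day (keep=first):
   fare  day
1    13  Wed
8    32  Sun
2    37  Tue
6    50  Fri
0    81  Thu
take first 3 rows:
   fare  day
1    13  Wed
8    32  Sun
2    37  Tue
Taking the mean of column 'fare' gives 27.3333333333.

27.3333333333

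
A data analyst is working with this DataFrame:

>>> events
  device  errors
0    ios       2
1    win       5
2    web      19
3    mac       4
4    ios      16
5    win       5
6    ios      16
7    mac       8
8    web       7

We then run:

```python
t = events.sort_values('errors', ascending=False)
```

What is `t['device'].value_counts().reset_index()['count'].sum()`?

9

sort by errors descending:
  device  errors
2    web      19
4    ios      16
6    ios      16
7    mac       8
8    web       7
1    win       5
5    win       5
3    mac       4
0    ios       2
value_counts of device:
device
ios    3
web    2
mac    2
win    2
Name: count, dtype: int64
reset_index():
  device  count
0    ios      3
1    web      2
2    mac      2
3    win      2
Reading off the sum of column 'count', we get 9.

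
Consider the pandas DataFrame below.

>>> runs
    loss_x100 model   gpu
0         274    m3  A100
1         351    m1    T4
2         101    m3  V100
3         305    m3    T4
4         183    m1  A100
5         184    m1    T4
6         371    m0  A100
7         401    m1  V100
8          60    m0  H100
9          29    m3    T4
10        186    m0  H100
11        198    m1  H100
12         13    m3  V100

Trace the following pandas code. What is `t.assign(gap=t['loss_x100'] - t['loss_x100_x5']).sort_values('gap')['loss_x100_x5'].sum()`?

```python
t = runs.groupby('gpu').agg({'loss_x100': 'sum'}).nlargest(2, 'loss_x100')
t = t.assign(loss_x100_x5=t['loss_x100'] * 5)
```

8485

group by gpu, sum of loss_x100:
      loss_x100
gpu            
A100        828
H100        444
T4          869
V100        515
take 2 rows with largest loss_x100:
      loss_x100
gpu            
T4          869
A100        828
add column loss_x100_x5 = t['loss_x100'] * 5:
      loss_x100  loss_x100_x5
gpu                          
T4          869          4345
A100        828          4140
add column gap = t['loss_x100'] - t['loss_x100_x5']:
      loss_x100  loss_x100_x5   gap
gpu                                
T4          869          4345 -3476
A100        828          4140 -3312
sort by gap:
      loss_x100  loss_x100_x5   gap
gpu                                
T4          869          4345 -3476
A100        828          4140 -3312
Reading off the sum of column 'loss_x100_x5', we get 8485.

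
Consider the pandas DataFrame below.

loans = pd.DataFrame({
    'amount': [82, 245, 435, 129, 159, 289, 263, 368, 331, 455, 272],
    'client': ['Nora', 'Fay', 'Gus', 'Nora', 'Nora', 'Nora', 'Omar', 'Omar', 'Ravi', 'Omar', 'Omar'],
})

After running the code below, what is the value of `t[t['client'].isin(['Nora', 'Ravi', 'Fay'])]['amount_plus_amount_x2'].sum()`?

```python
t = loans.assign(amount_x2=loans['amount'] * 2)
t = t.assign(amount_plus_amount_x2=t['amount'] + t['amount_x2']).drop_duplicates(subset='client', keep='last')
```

2595

add column amount_x2 = loans['amount'] * 2:
    amount client  amount_x2
0       82   Nora        164
1      245    Fay        490
2      435    Gus        870
3      129   Nora        258
4      159   Nora        318
5      289   Nora        578
6      263   Omar        526
7      368   Omar        736
8      331   Ravi        662
9      455   Omar        910
10     272   Omar        544
add column amount_plus_amount_x2 = t['amount'] + t['amount_x2']:
    amount client  amount_x2  amount_plus_amount_x2
0       82   Nora        164                    246
1      245    Fay        490                    735
2      435    Gus        870                   1305
3      129   Nora        258                    387
4      159   Nora        318                    477
5      289   Nora        578                    867
6      263   Omar        526                    789
7      368   Omar        736                   1104
8      331   Ravi        662                    993
9      455   Omar        910                   1365
10     272   Omar        544                    816
drop duplicate client (keep=last):
    amount client  amount_x2  amount_plus_amount_x2
1      245    Fay        490                    735
2      435    Gus        870                   1305
5      289   Nora        578                    867
8      331   Ravi        662                    993
10     272   Omar        544                    816
filter rows where client in ['Nora', 'Ravi', 'Fay']:
   amount client  amount_x2  amount_plus_amount_x2
1     245    Fay        490                    735
5     289   Nora        578                    867
8     331   Ravi        662                    993
So sum() = 2595.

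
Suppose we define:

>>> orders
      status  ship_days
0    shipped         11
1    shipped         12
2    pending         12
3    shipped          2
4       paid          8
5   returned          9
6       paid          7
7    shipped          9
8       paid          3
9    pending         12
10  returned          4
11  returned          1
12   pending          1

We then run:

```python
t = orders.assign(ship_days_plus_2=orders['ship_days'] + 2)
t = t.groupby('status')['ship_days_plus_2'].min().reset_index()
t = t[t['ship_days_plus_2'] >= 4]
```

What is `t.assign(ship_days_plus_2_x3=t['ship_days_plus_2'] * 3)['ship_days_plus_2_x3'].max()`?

add column ship_days_plus_2 = orders['ship_days'] + 2:
      status  ship_days  ship_days_plus_2
0    shipped         11                13
1    shipped         12                14
2    pending         12                14
3    shipped          2                 4
4       paid          8                10
5   returned          9                11
6       paid          7                 9
7    shipped          9                11
8       paid          3                 5
9    pending         12                14
10  returned          4                 6
11  returned          1                 3
12   pending          1                 3
group by status, min of ship_days_plus_2:
status
paid        5
pending     3
returned    3
shipped     4
Name: ship_days_plus_2, dtype: int64
reset_index():
     status  ship_days_plus_2
0      paid                 5
1   pending                 3
2  returned                 3
3   shipped                 4
filter rows where ship_days_plus_2 >= 4:
    status  ship_days_plus_2
0     paid                 5
3  shipped                 4
add column ship_days_plus_2_x3 = t['ship_days_plus_2'] * 3:
    status  ship_days_plus_2  ship_days_plus_2_x3
0     paid                 5                   15
3  shipped                 4                   12
max of column 'ship_days_plus_2_x3' → 15

15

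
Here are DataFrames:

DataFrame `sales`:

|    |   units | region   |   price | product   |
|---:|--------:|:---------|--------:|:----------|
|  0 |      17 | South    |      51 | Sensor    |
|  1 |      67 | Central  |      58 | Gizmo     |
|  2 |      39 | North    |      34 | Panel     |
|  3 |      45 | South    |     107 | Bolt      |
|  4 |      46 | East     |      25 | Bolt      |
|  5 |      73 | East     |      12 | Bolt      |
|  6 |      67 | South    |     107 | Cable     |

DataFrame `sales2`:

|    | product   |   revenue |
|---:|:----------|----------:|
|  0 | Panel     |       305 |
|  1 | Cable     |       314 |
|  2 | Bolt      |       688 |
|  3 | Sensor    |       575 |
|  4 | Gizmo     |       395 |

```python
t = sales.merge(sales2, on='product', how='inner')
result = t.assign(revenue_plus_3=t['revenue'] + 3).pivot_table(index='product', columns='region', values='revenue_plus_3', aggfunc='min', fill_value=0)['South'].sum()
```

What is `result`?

1586

merge on 'product' (how='inner') → 7 rows:
   units   region  price product  revenue
0     17    South     51  Sensor      575
1     67  Central     58   Gizmo      395
2     39    North     34   Panel      305
3     45    South    107    Bolt      688
4     46     East     25    Bolt      688
5     73     East     12    Bolt      688
6     67    South    107   Cable      314
add column revenue_plus_3 = t['revenue'] + 3:
   units   region  price product  revenue  revenue_plus_3
0     17    South     51  Sensor      575             578
1     67  Central     58   Gizmo      395             398
2     39    North     34   Panel      305             308
3     45    South    107    Bolt      688             691
4     46     East     25    Bolt      688             691
5     73     East     12    Bolt      688             691
6     67    South    107   Cable      314             317
pivot: rows=product, cols=region, min(revenue_plus_3):
region   Central  East  North  South
product                             
Bolt           0   691      0    691
Cable          0     0      0    317
Gizmo        398     0      0      0
Panel          0     0    308      0
Sensor         0     0      0    578
Taking the sum of column 'South' gives 1586.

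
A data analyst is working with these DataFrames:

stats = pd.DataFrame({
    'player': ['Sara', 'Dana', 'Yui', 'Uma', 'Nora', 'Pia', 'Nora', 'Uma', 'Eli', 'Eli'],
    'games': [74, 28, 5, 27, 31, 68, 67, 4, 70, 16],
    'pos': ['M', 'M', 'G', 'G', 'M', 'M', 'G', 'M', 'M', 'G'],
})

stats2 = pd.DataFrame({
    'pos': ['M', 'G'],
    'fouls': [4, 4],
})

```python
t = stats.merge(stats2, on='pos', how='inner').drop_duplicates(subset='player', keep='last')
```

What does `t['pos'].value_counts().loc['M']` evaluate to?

4

merge on 'pos' (how='inner') → 10 rows:
  player  games pos  fouls
0   Sara     74   M      4
1   Dana     28   M      4
2    Yui      5   G      4
3    Uma     27   G      4
4   Nora     31   M      4
5    Pia     68   M      4
6   Nora     67   G      4
7    Uma      4   M      4
8    Eli     70   M      4
9    Eli     16   G      4
drop duplicate player (keep=last):
  player  games pos  fouls
0   Sara     74   M      4
1   Dana     28   M      4
2    Yui      5   G      4
5    Pia     68   M      4
6   Nora     67   G      4
7    Uma      4   M      4
9    Eli     16   G      4
value_counts of pos:
pos
M    4
G    3
Name: count, dtype: int64
Hence 4.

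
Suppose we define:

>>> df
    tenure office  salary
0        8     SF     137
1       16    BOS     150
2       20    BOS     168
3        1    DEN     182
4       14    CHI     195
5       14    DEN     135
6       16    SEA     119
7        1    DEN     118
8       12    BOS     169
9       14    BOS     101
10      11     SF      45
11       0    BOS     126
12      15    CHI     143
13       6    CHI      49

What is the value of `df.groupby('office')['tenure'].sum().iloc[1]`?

group by office, sum of tenure:
office
BOS    62
CHI    35
DEN    16
SEA    16
SF     19
Name: tenure, dtype: int64

35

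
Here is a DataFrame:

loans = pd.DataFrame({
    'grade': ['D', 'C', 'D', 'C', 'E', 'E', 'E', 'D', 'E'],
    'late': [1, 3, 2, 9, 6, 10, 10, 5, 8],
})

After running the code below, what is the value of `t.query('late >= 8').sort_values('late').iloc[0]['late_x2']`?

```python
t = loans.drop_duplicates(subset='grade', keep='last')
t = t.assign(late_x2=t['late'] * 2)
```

16

drop duplicate grade (keep=last):
  grade  late
3     C     9
7     D     5
8     E     8
add column late_x2 = t['late'] * 2:
  grade  late  late_x2
3     C     9       18
7     D     5       10
8     E     8       16
filter rows where late >= 8:
  grade  late  late_x2
3     C     9       18
8     E     8       16
sort by late:
  grade  late  late_x2
8     E     8       16
3     C     9       18
Finally, value at position 0, column 'late_x2' = 16.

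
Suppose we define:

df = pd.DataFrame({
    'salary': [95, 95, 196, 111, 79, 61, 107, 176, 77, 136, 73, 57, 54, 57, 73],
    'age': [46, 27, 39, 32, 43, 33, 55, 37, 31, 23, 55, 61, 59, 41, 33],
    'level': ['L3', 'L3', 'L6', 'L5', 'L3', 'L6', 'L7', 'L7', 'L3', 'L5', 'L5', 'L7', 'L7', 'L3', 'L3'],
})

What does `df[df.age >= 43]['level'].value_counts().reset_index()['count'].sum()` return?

6

filter rows where age >= 43:
    salary  age level
0       95   46    L3
4       79   43    L3
6      107   55    L7
10      73   55    L5
11      57   61    L7
12      54   59    L7
value_counts of level:
level
L7    3
L3    2
L5    1
Name: count, dtype: int64
reset_index():
  level  count
0    L7      3
1    L3      2
2    L5      1
Hence 6.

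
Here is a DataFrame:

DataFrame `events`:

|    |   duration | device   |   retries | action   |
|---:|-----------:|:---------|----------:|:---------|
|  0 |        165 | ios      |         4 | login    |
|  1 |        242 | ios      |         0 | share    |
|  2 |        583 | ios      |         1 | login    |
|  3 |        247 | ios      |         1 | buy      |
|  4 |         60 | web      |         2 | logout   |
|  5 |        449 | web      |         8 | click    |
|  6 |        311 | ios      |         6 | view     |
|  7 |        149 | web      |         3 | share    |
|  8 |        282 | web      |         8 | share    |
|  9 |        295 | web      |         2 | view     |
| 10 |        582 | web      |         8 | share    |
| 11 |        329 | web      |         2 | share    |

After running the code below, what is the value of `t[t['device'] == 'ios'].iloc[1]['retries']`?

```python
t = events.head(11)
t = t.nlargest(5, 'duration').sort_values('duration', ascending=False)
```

take first 11 rows:
    duration device  retries  action
0        165    ios        4   login
1        242    ios        0   share
2        583    ios        1   login
3        247    ios        1     buy
4         60    web        2  logout
5        449    web        8   click
6        311    ios        6    view
7        149    web        3   share
8        282    web        8   share
9        295    web        2    view
10       582    web        8   share
take 5 rows with largest duration:
    duration device  retries action
2        583    ios        1  login
10       582    web        8  share
5        449    web        8  click
6        311    ios        6   view
9        295    web        2   view
sort by duration descending:
    duration device  retries action
2        583    ios        1  login
10       582    web        8  share
5        449    web        8  click
6        311    ios        6   view
9        295    web        2   view
filter rows where device == 'ios':
   duration device  retries action
2       583    ios        1  login
6       311    ios        6   view
Finally, value at position 1, column 'retries' = 6.

6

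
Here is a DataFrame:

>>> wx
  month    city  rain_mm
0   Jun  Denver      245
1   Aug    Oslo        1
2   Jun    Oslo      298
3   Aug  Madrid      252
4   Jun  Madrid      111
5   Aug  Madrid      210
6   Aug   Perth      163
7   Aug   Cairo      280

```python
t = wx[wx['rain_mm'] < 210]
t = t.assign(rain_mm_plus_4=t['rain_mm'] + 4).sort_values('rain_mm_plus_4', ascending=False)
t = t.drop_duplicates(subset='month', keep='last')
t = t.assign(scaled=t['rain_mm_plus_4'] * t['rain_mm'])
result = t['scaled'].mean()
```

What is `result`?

6385.0

filter rows where rain_mm < 210:
  month    city  rain_mm
1   Aug    Oslo        1
4   Jun  Madrid      111
6   Aug   Perth      163
add column rain_mm_plus_4 = t['rain_mm'] + 4:
  month    city  rain_mm  rain_mm_plus_4
1   Aug    Oslo        1               5
4   Jun  Madrid      111             115
6   Aug   Perth      163             167
sort by rain_mm_plus_4 descending:
  month    city  rain_mm  rain_mm_plus_4
6   Aug   Perth      163             167
4   Jun  Madrid      111             115
1   Aug    Oslo        1               5
drop duplicate month (keep=last):
  month    city  rain_mm  rain_mm_plus_4
4   Jun  Madrid      111             115
1   Aug    Oslo        1               5
add column scaled = t['rain_mm_plus_4'] * t['rain_mm']:
  month    city  rain_mm  rain_mm_plus_4  scaled
4   Jun  Madrid      111             115   12765
1   Aug    Oslo        1               5       5
mean of column 'scaled' → 6385.0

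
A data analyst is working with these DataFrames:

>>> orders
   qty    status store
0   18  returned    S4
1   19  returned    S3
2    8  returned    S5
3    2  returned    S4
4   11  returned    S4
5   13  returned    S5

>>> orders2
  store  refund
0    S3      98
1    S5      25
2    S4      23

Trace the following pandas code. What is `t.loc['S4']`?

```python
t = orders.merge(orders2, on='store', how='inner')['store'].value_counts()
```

merge on 'store' (how='inner') → 6 rows:
   qty    status store  refund
0   18  returned    S4      23
1   19  returned    S3      98
2    8  returned    S5      25
3    2  returned    S4      23
4   11  returned    S4      23
5   13  returned    S5      25
value_counts of store:
store
S4    3
S5    2
S3    1
Name: count, dtype: int64

3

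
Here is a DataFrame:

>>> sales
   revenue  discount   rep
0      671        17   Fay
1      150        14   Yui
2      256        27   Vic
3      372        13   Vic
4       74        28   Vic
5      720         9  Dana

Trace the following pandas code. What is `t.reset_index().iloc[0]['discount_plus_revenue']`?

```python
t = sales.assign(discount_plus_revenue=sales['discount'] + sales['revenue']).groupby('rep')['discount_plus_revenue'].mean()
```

add column discount_plus_revenue = sales['discount'] + sales['revenue']:
   revenue  discount   rep  discount_plus_revenue
0      671        17   Fay                    688
1      150        14   Yui                    164
2      256        27   Vic                    283
3      372        13   Vic                    385
4       74        28   Vic                    102
5      720         9  Dana                    729
group by rep, mean of discount_plus_revenue:
rep
Dana    729.000000
Fay     688.000000
Vic     256.666667
Yui     164.000000
Name: discount_plus_revenue, dtype: float64
reset_index():
    rep  discount_plus_revenue
0  Dana             729.000000
1   Fay             688.000000
2   Vic             256.666667
3   Yui             164.000000
The value at position 0, column 'discount_plus_revenue' is 729.0.

729.0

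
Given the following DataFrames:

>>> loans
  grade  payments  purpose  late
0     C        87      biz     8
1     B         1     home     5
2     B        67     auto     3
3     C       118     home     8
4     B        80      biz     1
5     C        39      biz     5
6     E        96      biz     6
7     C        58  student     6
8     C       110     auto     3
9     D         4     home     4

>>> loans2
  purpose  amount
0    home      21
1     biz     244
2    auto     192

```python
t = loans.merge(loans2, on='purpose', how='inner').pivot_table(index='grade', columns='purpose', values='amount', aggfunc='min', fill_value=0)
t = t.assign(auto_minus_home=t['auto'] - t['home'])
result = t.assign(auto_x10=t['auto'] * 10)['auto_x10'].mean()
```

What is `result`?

960.0

merge on 'purpose' (how='inner') → 9 rows:
  grade  payments purpose  late  amount
0     C        87     biz     8     244
1     B         1    home     5      21
2     B        67    auto     3     192
3     C       118    home     8      21
4     B        80     biz     1     244
5     C        39     biz     5     244
6     E        96     biz     6     244
7     C       110    auto     3     192
8     D         4    home     4      21
pivot: rows=grade, cols=purpose, min(amount):
purpose  auto  biz  home
grade                   
B         192  244    21
C         192  244    21
D           0    0    21
E           0  244     0
add column auto_minus_home = t['auto'] - t['home']:
purpose  auto  biz  home  auto_minus_home
grade                                    
B         192  244    21              171
C         192  244    21              171
D           0    0    21              -21
E           0  244     0                0
add column auto_x10 = t['auto'] * 10:
purpose  auto  biz  home  auto_minus_home  auto_x10
grade                                              
B         192  244    21              171      1920
C         192  244    21              171      1920
D           0    0    21              -21         0
E           0  244     0                0         0
So mean() = 960.0.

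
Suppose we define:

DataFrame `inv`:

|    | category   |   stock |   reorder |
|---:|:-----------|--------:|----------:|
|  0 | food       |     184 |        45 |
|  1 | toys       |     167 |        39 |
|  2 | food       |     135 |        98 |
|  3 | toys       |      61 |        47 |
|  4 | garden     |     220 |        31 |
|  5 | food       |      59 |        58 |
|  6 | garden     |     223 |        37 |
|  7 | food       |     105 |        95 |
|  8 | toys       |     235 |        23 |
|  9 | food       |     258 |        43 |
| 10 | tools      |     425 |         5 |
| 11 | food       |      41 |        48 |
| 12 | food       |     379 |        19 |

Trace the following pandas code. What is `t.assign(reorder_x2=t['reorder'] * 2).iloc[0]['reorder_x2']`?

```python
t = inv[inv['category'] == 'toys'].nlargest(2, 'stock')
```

filter rows where category == 'toys':
  category  stock  reorder
1     toys    167       39
3     toys     61       47
8     toys    235       23
take 2 rows with largest stock:
  category  stock  reorder
8     toys    235       23
1     toys    167       39
add column reorder_x2 = t['reorder'] * 2:
  category  stock  reorder  reorder_x2
8     toys    235       23          46
1     toys    167       39          78
Hence 46.

46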